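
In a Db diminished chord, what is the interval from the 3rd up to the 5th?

Dbdim is spelled Db Fb Abb.
That puts Fb below Abb.
3 letter names make it a third; at 3 semitones (a half step narrower than major) the quality is minor.

m3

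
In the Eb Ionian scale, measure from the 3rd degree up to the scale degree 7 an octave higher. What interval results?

perfect twelfth

Spelling the Eb Ionian scale: Eb F G Ab Bb C D.
That puts G below D.
Counting 12 letters and 19 half steps from G gives a perfect twelfth.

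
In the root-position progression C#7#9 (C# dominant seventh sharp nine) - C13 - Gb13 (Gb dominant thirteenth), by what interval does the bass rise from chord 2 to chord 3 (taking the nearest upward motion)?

The roots are C and Gb.
From C to Gb: 6 semitones over a fifth = diminished.

diminished fifth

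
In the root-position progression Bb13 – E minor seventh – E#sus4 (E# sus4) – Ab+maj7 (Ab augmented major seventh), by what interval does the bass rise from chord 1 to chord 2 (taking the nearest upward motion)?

The roots are Bb and E.
From Bb to E: 6 semitones over a fourth = augmented.

augmented fourth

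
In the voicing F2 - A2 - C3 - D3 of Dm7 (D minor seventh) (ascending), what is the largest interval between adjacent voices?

major third

Adjacent intervals: F2→A2 = major third; A2→C3 = minor third; C3→D3 = major second.
The largest is F2 to A2, a major third (4 semitones).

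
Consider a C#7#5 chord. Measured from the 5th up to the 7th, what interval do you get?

diminished 3rd

Spelling the chord: C#–E#–G##–B.
So we need the interval from G## up to B.
From G## to B: 2 semitones over a third = diminished.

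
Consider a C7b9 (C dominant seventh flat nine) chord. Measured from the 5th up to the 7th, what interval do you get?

minor third

The chord tones of C7b9 (C dominant seventh flat nine) are C E G Bb Db.
The 5th is G and the 7th is Bb.
From G to Bb: 3 semitones over a third = minor.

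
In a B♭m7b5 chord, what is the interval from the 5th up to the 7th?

major third

B♭m7b5 is spelled B♭–D♭–F♭–A♭.
5th = F♭; 7th = A♭.
Counting 3 letters and 4 half steps from F♭ gives a major third.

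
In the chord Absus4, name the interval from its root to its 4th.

perfect fourth

Spelling the chord: Ab–Db–Eb.
That puts Ab below Db.
Ab up to Db spans 4 letter names and 5 semitones — a perfect fourth.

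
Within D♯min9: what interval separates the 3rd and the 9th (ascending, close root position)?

major seventh

Spelling the chord: D♯–F♯–A♯–C♯–E♯.
The 3rd is F♯ and the 9th is E♯.
Counting 7 letters and 11 half steps from F♯ gives a major seventh.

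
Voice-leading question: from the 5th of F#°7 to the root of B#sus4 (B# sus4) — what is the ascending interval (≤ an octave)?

F#°7 has C as its 5th, and B#sus4 (B# sus4) has B# as its root.
C up to B# is 12 semitones, a half step wider than a major seventh, so the interval is augmented.

augmented seventh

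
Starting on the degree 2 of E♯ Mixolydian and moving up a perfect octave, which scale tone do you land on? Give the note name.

F##

The scale is E♯ F𝄪 G𝄪 A♯ B♯ C𝄪 D♯.
The degree 2 is F𝄪; a perfect octave above that is F𝄪 — scale degree 2.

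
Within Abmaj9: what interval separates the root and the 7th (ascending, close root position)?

The chord tones of Abmaj9 are Ab-C-Eb-G-Bb.
So we need the interval from Ab up to G.
From Ab to G is 11 semitones, exactly the major seventh.

major 7th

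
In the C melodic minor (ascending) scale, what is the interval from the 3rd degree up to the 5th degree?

M3

The scale runs C D E♭ F G A B.
So we need the interval from E♭ up to G.
Counting 3 letters and 4 half steps from E♭ gives a major third.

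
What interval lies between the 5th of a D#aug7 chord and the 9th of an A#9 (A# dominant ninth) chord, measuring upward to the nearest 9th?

D#aug7 has A## as its 5th, and A#9 (A# dominant ninth) has B# as its 9th.
A## up to B# is 1 semitone, a half step narrower than a major second, so the interval is minor.

minor 2nd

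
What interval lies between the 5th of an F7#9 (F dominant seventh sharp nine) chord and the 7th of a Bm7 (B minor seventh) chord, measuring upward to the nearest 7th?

major sixth

The 5th of F7#9 (F dominant seventh sharp nine) is C; the 7th of Bm7 (B minor seventh) is A.
Counting 6 letters and 9 half steps from C gives a major sixth.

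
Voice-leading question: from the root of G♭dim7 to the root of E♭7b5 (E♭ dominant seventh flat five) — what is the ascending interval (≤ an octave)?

The root of G♭dim7 is G♭; the root of E♭7b5 (E♭ dominant seventh flat five) is E♭.
From G♭ to E♭ is 9 semitones, exactly the major sixth.

major sixth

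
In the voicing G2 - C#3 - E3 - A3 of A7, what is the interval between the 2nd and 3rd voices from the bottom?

m3

Those voices are C#3 and E3.
From C# to E: 3 semitones over a third = minor.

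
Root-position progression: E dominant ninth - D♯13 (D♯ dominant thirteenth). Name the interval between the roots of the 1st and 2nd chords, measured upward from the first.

major seventh

The roots are E and D♯.
E up to D♯ spans 7 letter names and 11 semitones — a major seventh.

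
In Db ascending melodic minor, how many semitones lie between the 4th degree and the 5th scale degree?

The scale is Db Eb Fb Gb Ab Bb C.
Gb up to Ab is a major second — 2 semitones.

2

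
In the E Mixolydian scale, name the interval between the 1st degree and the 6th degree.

M6

The scale runs E F♯ G♯ A B C♯ D.
So we need the interval from E up to C♯.
E up to C♯ spans 6 letter names and 9 semitones — a major sixth.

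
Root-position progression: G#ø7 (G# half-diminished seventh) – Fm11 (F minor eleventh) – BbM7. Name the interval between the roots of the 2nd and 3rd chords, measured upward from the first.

The roots are F and Bb.
From F to Bb is 5 semitones, exactly the perfect fourth.

perfect fourth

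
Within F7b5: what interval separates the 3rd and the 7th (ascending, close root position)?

diminished fifth

Spelling the chord: F, A, Cb, Eb.
So we need the interval from A up to Eb.
5 letter names make it a fifth; at 6 semitones (a half step narrower than perfect) the quality is diminished.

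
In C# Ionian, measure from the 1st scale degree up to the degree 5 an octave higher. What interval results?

perfect 12th

Spelling C# Ionian: C# D# E# F# G# A# B#.
That puts C# below G#.
C# up to G# spans 12 letter names and 19 semitones — a perfect twelfth.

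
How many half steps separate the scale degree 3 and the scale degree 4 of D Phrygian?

The scale is D Eb F G A Bb C.
F up to G is a major second — 2 semitones.

2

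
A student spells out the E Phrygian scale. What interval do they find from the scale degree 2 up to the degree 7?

M6

E phrygian: E F G A B C D.
So we need the interval from F up to D.
From F to D is 9 semitones, exactly the major sixth.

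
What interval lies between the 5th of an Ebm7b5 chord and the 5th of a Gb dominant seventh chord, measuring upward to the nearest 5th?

major third

The 5th of Ebm7b5 is Bbb; the 5th of Gb dominant seventh is Db.
From Bbb to Db is 4 semitones, exactly the major third.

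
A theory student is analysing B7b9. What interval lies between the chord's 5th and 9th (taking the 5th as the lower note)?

The chord tones of B7b9 are B–D#–F#–A–C.
So we need the interval from F# up to C.
5 letter names make it a fifth; at 6 semitones (a half step narrower than perfect) the quality is diminished.

diminished fifth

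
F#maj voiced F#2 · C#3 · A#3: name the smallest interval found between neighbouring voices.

P5

Adjacent intervals: F#2→C#3 = perfect fifth; C#3→A#3 = major sixth.
The smallest is F#2 to C#3, a perfect fifth (7 semitones).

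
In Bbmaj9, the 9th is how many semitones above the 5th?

Spelling the chord: Bb–D–F–A–C.
F to C is a perfect fifth: 7 semitones.

7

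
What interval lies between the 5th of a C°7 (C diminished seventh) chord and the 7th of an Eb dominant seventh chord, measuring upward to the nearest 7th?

perfect fifth

The 5th of C°7 (C diminished seventh) is Gb; the 7th of Eb dominant seventh is Db.
Gb up to Db spans 5 letter names and 7 semitones — a perfect fifth.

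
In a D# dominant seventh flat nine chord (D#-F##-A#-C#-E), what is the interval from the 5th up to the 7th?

The 5th is A# and the 7th is C#.
From A# to C#: 3 semitones over a third = minor.

minor third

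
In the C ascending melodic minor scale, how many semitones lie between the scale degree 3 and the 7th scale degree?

The scale is C D Eb F G A B.
Eb up to B is an augmented fifth — 8 semitones.

8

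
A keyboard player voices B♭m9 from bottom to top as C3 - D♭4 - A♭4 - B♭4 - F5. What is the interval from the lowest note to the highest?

The outer voices are C3 and F5.
C up to F spans 18 letter names and 29 semitones — a perfect 18th.

perfect 18th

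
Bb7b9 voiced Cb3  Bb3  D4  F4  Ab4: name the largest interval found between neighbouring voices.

Adjacent intervals: Cb3→Bb3 = major seventh; Bb3→D4 = major third; D4→F4 = minor third; F4→Ab4 = minor third.
The largest is Cb3 to Bb3, a major seventh (11 semitones).

M7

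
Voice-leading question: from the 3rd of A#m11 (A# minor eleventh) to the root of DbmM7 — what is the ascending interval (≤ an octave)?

diminished 2nd

A#m11 (A# minor eleventh) has C# as its 3rd, and DbmM7 has Db as its root.
C# up to Db is 0 semitones, a whole step narrower than a major second, so the interval is diminished.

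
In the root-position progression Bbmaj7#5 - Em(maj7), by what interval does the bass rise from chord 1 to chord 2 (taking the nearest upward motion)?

augmented 4th

The roots are Bb and E.
From Bb to E: 6 semitones over a fourth = augmented.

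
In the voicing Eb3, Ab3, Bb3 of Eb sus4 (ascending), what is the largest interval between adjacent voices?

Adjacent intervals: Eb3→Ab3 = perfect fourth; Ab3→Bb3 = major second.
The largest is Eb3 to Ab3, a perfect fourth (5 semitones).

perfect fourth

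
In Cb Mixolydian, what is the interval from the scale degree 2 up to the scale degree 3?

The scale runs Cb Db Eb Fb Gb Ab Bbb.
That puts Db below Eb.
From Db to Eb is 2 semitones, exactly the major second.

M2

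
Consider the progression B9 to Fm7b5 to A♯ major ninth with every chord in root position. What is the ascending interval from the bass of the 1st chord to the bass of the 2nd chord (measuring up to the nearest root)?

diminished fifth

The roots are B and F.
From B to F: 6 semitones over a fifth = diminished.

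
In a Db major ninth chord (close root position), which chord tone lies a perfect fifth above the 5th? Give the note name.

Eb

Dbmaj9: Db, F, Ab, C, Eb.
The 5th is Ab. A perfect fifth above Ab is Eb.
Eb is the chord's 9th.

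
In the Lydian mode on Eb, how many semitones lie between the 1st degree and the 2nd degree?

2

The scale is Eb F G A Bb C D.
Eb up to F is a major second — 2 semitones.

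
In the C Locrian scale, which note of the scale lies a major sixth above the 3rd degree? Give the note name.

C

The scale is C Db Eb F Gb Ab Bb.
The 3rd degree is Eb; a major sixth above that is C — scale degree 1.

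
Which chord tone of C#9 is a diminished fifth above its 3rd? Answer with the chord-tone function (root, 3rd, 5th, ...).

Spelling the chord: C# E# G# B D#.
The 3rd is E#. A diminished fifth above E# is B.
B is the chord's 7th.

7th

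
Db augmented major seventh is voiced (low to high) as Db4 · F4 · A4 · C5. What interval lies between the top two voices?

minor third

Those voices are A4 and C5.
A up to C is 3 semitones, a half step narrower than a major third, so the interval is minor.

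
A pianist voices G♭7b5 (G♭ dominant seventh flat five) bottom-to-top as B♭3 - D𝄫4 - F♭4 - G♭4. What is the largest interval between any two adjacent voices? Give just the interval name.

M3

Adjacent intervals: B♭3→D𝄫4 = diminished third; D𝄫4→F♭4 = major third; F♭4→G♭4 = major second.
The largest is D𝄫4 to F♭4, a major third (4 semitones).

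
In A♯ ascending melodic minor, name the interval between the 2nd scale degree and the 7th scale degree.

major sixth

Spelling A♯ ascending melodic minor: A♯ B♯ C♯ D♯ E♯ F𝄪 G𝄪.
So we need the interval from B♯ up to G𝄪.
B♯ up to G𝄪 spans 6 letter names and 9 semitones — a major sixth.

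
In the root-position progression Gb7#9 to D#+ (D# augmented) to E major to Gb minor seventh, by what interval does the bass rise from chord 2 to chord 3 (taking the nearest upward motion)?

The roots are D# and E.
2 letter names make it a second; at 1 semitone (a half step narrower than major) the quality is minor.

minor 2nd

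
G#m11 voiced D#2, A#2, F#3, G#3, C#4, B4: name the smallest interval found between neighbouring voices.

Adjacent intervals: D#2→A#2 = perfect fifth; A#2→F#3 = minor sixth; F#3→G#3 = major second; G#3→C#4 = perfect fourth; C#4→B4 = minor seventh.
The smallest is F#3 to G#3, a major second (2 semitones).

major 2nd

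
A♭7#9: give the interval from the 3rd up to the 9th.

A♭ dominant seventh sharp nine: A♭, C, E♭, G♭, B.
The 3rd is C and the 9th is B.
C up to B spans 7 letter names and 11 semitones — a major seventh.

M7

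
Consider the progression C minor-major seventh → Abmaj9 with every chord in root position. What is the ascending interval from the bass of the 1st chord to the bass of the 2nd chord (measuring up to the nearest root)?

The roots are C and Ab.
C up to Ab is 8 semitones, a half step narrower than a major sixth, so the interval is minor.

minor sixth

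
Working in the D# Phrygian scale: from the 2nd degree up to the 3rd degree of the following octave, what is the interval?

major ninth

D# phrygian: D# E F# G# A# B C#.
That puts E below F#.
Counting 9 letters and 14 half steps from E gives a major ninth.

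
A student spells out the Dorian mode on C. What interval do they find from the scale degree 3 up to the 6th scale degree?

The scale runs C D Eb F G A Bb.
The scale degree 3 is Eb and the degree 6 is A.
4 letter names make it a fourth; at 6 semitones (a half step wider than perfect) the quality is augmented.

augmented fourth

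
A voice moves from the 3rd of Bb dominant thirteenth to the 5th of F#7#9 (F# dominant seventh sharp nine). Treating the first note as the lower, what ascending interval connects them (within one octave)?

The 3rd of Bb dominant thirteenth is D; the 5th of F#7#9 (F# dominant seventh sharp nine) is C#.
D up to C# spans 7 letter names and 11 semitones — a major seventh.

major seventh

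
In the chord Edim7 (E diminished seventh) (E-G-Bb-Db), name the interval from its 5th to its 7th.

That puts Bb below Db.
Bb up to Db is 3 semitones, a half step narrower than a major third, so the interval is minor.

minor third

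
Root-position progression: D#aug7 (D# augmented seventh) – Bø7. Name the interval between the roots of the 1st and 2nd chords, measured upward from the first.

minor sixth

The roots are D# and B.
6 letter names make it a sixth; at 8 semitones (a half step narrower than major) the quality is minor.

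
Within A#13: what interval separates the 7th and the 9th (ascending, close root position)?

Spelling the chord: A#, C##, E#, G#, B#, F##.
That puts G# below B#.
G# up to B# spans 3 letter names and 4 semitones — a major third.

major third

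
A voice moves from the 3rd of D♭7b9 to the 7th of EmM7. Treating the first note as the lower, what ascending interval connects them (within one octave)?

augmented sixth

D♭7b9 has F as its 3rd, and EmM7 has D♯ as its 7th.
F up to D♯ is 10 semitones, a half step wider than a major sixth, so the interval is augmented.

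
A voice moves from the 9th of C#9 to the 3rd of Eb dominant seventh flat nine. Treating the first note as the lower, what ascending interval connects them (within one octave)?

The 9th of C#9 is D#; the 3rd of Eb dominant seventh flat nine is G.
From D# to G: 4 semitones over a fourth = diminished.

diminished fourth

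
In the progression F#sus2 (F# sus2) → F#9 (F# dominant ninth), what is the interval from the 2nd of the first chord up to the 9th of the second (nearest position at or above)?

perfect 1st

The 2nd of F#sus2 (F# sus2) is G#; the 9th of F#9 (F# dominant ninth) is G#.
From G# to G# is 0 semitones, exactly the perfect unison.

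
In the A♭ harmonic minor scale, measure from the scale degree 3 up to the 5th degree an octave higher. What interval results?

The scale runs A♭ B♭ C♭ D♭ E♭ F♭ G.
The scale degree 3 is C♭ and the scale degree 5 (up an octave) is E♭.
Counting 10 letters and 16 half steps from C♭ gives a major tenth.

major tenth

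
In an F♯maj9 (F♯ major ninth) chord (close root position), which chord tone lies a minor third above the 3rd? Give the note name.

C#

F♯ major ninth is spelled F♯–A♯–C♯–E♯–G♯.
The 3rd is A♯. A minor third above A♯ is C♯.
C♯ is the chord's 5th.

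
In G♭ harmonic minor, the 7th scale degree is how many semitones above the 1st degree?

The scale is G♭ A♭ B𝄫 C♭ D♭ E𝄫 F.
G♭ up to F is a major seventh — 11 semitones.

11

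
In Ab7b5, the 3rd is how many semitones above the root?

4

Ab7b5 is spelled Ab-C-Ebb-Gb.
Ab to C is a major third: 4 semitones.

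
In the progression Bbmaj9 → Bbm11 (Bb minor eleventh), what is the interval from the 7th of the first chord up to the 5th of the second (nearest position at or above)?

minor 6th

Bbmaj9 has A as its 7th, and Bbm11 (Bb minor eleventh) has F as its 5th.
6 letter names make it a sixth; at 8 semitones (a half step narrower than major) the quality is minor.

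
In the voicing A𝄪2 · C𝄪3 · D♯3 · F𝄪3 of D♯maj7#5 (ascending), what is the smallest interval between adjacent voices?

minor 2nd

Adjacent intervals: A𝄪2→C𝄪3 = minor third; C𝄪3→D♯3 = minor second; D♯3→F𝄪3 = major third.
The smallest is C𝄪3 to D♯3, a minor second (1 semitone).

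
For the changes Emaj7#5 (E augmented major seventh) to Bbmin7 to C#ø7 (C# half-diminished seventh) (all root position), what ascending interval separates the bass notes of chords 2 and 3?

augmented second

The roots are Bb and C#.
From Bb to C#: 3 semitones over a second = augmented.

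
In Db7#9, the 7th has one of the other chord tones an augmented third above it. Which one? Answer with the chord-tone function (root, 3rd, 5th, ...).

The chord tones of Db dominant seventh sharp nine are Db-F-Ab-Cb-E.
The 7th is Cb. An augmented third above Cb is E.
E is the chord's 9th.

9th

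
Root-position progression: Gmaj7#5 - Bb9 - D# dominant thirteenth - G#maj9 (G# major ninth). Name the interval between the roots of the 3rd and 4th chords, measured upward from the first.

The roots are D# and G#.
D# up to G# spans 4 letter names and 5 semitones — a perfect fourth.

perfect 4th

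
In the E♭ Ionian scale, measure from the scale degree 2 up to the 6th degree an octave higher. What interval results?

P12

E♭ major: E♭ F G A♭ B♭ C D.
That puts F below C.
From F to C is 19 semitones, exactly the perfect twelfth.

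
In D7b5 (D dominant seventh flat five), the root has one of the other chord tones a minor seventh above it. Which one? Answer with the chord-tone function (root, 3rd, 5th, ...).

The chord tones of D7b5 (D dominant seventh flat five) are D, F♯, A♭, C.
The root is D. A minor seventh above D is C.
C is the chord's 7th.

7th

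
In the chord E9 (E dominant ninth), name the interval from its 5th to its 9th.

perfect fifth

The chord tones of E9 are E, G♯, B, D, F♯.
5th = B; 9th = F♯.
B up to F♯ spans 5 letter names and 7 semitones — a perfect fifth.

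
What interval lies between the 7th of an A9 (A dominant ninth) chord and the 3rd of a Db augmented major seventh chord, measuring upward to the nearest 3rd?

m7

The 7th of A9 (A dominant ninth) is G; the 3rd of Db augmented major seventh is F.
From G to F: 10 semitones over a seventh = minor.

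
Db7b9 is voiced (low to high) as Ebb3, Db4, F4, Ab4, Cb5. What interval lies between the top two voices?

Those voices are Ab4 and Cb5.
3 letter names make it a third; at 3 semitones (a half step narrower than major) the quality is minor.

m3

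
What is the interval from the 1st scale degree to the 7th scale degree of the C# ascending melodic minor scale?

The scale runs C# D# E F# G# A# B#.
The 1st scale degree is C# and the 7th scale degree is B#.
From C# to B# is 11 semitones, exactly the major seventh.

major seventh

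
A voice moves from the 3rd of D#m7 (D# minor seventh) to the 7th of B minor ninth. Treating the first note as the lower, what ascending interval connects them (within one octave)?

The 3rd of D#m7 (D# minor seventh) is F#; the 7th of B minor ninth is A.
3 letter names make it a third; at 3 semitones (a half step narrower than major) the quality is minor.

minor third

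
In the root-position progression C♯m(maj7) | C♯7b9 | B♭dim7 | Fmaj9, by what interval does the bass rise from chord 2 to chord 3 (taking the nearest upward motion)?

diminished seventh

The roots are C♯ and B♭.
From C♯ to B♭: 9 semitones over a seventh = diminished.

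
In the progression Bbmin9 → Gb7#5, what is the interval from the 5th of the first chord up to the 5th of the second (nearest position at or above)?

Bbmin9 has F as its 5th, and Gb7#5 has D as its 5th.
From F to D is 9 semitones, exactly the major sixth.

major sixth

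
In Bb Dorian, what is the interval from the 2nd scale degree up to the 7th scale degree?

minor 6th

Spelling Bb Dorian: Bb C Db Eb F G Ab.
That puts C below Ab.
6 letter names make it a sixth; at 8 semitones (a half step narrower than major) the quality is minor.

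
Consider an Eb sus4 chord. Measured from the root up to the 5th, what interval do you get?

Eb sus4: Eb–Ab–Bb.
Root = Eb; 5th = Bb.
From Eb to Bb is 7 semitones, exactly the perfect fifth.

perfect fifth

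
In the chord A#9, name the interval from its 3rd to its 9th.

Spelling the chord: A#-C##-E#-G#-B#.
3rd = C##; 9th = B#.
7 letter names make it a seventh; at 10 semitones (a half step narrower than major) the quality is minor.

m7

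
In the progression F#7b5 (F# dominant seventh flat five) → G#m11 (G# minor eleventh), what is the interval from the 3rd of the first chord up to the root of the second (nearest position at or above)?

m7

The 3rd of F#7b5 (F# dominant seventh flat five) is A#; the root of G#m11 (G# minor eleventh) is G#.
7 letter names make it a seventh; at 10 semitones (a half step narrower than major) the quality is minor.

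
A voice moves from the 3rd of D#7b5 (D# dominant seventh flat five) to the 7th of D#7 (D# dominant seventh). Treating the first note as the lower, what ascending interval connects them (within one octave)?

D#7b5 (D# dominant seventh flat five) has F## as its 3rd, and D#7 (D# dominant seventh) has C# as its 7th.
From F## to C#: 6 semitones over a fifth = diminished.

diminished fifth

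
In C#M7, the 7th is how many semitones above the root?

Spelling the chord: C# E# G# B#.
C# to B# is a major seventh: 11 semitones.

11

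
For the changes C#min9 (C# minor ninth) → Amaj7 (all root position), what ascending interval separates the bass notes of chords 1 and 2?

The roots are C# and A.
6 letter names make it a sixth; at 8 semitones (a half step narrower than major) the quality is minor.

minor sixth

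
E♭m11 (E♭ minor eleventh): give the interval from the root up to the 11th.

The chord tones of E♭m11 are E♭-G♭-B♭-D♭-F-A♭.
That puts E♭ below A♭.
Counting 11 letters and 17 half steps from E♭ gives a perfect eleventh.

P11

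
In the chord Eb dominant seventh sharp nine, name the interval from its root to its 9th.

Spelling the chord: Eb–G–Bb–Db–F#.
The root is Eb and the 9th is F#.
Eb up to F# is 15 semitones, a half step wider than a major ninth, so the interval is augmented.

augmented ninth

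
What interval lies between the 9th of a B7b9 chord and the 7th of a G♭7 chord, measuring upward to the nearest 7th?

diminished fourth

The 9th of B7b9 is C; the 7th of G♭7 is F♭.
C up to F♭ is 4 semitones, a half step narrower than a perfect fourth, so the interval is diminished.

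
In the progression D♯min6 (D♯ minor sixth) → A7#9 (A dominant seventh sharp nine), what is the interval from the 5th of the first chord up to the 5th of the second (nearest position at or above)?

D♯min6 (D♯ minor sixth) has A♯ as its 5th, and A7#9 (A dominant seventh sharp nine) has E as its 5th.
From A♯ to E: 6 semitones over a fifth = diminished.

diminished fifth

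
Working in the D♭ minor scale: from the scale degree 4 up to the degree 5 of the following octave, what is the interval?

major ninth

Spelling the D♭ minor scale: D♭ E♭ F♭ G♭ A♭ B𝄫 C♭.
Scale degree 4 = G♭; 5th degree (up an octave) = A♭.
G♭ up to A♭ spans 9 letter names and 14 semitones — a major ninth.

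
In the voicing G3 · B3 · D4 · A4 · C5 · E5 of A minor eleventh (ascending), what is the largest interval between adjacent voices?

perfect fifth

Adjacent intervals: G3→B3 = major third; B3→D4 = minor third; D4→A4 = perfect fifth; A4→C5 = minor third; C5→E5 = major third.
The largest is D4 to A4, a perfect fifth (7 semitones).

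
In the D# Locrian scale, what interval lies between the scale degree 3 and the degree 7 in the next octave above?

perfect twelfth

The scale runs D# E F# G# A B C#.
Scale degree 3 = F#; 7th degree (up an octave) = C#.
Counting 12 letters and 19 half steps from F# gives a perfect twelfth.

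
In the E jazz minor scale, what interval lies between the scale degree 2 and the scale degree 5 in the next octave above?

perfect eleventh

The scale runs E F♯ G A B C♯ D♯.
That puts F♯ below B.
Counting 11 letters and 17 half steps from F♯ gives a perfect eleventh.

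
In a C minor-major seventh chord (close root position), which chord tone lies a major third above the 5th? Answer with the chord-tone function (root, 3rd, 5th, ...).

7th

CmM7 is spelled C Eb G B.
The 5th is G. A major third above G is B.
B is the chord's 7th.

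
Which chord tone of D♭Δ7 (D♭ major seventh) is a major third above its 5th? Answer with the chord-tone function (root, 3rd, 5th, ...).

7th

D♭Δ7: D♭-F-A♭-C.
The 5th is A♭. A major third above A♭ is C.
C is the chord's 7th.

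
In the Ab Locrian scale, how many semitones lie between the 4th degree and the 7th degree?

5

The scale is Ab Bbb Cb Db Ebb Fb Gb.
Db up to Gb is a perfect fourth — 5 semitones.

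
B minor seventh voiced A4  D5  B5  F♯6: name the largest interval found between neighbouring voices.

major 6th

Adjacent intervals: A4→D5 = perfect fourth; D5→B5 = major sixth; B5→F♯6 = perfect fifth.
The largest is D5 to B5, a major sixth (9 semitones).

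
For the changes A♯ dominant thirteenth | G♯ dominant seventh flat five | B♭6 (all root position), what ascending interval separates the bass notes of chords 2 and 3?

diminished 3rd

The roots are G♯ and B♭.
From G♯ to B♭: 2 semitones over a third = diminished.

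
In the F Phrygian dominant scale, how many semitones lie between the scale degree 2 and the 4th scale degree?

4

The scale is F Gb A Bb C Db Eb.
Gb up to Bb is a major third — 4 semitones.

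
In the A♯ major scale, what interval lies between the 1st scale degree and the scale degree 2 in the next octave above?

The scale runs A♯ B♯ C𝄪 D♯ E♯ F𝄪 G𝄪.
1st scale degree = A♯; 2nd scale degree (up an octave) = B♯.
From A♯ to B♯ is 14 semitones, exactly the major ninth.

major ninth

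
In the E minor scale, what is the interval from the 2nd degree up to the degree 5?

perfect fourth

E natural minor: E F# G A B C D.
That puts F# below B.
From F# to B is 5 semitones, exactly the perfect fourth.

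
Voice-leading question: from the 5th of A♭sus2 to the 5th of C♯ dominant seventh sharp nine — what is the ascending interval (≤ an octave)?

augmented third

A♭sus2 has E♭ as its 5th, and C♯ dominant seventh sharp nine has G♯ as its 5th.
3 letter names make it a third; at 5 semitones (a half step wider than major) the quality is augmented.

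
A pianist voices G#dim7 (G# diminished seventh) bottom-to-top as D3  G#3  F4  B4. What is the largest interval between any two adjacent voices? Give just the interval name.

Adjacent intervals: D3→G#3 = augmented fourth; G#3→F4 = diminished seventh; F4→B4 = augmented fourth.
The largest is G#3 to F4, a diminished seventh (9 semitones).

diminished seventh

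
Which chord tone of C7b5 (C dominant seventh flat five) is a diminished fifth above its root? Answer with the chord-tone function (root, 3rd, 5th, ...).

The chord tones of C dominant seventh flat five are C E Gb Bb.
The root is C. A diminished fifth above C is Gb.
Gb is the chord's 5th.

5th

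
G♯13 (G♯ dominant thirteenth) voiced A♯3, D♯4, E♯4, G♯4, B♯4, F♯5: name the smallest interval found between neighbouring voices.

Adjacent intervals: A♯3→D♯4 = perfect fourth; D♯4→E♯4 = major second; E♯4→G♯4 = minor third; G♯4→B♯4 = major third; B♯4→F♯5 = diminished fifth.
The smallest is D♯4 to E♯4, a major second (2 semitones).

major second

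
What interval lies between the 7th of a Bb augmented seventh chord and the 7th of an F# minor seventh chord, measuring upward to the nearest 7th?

The 7th of Bb augmented seventh is Ab; the 7th of F# minor seventh is E.
Ab up to E is 8 semitones, a half step wider than a perfect fifth, so the interval is augmented.

A5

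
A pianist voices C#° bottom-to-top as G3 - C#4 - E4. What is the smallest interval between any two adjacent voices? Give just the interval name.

minor 3rd

Adjacent intervals: G3→C#4 = augmented fourth; C#4→E4 = minor third.
The smallest is C#4 to E4, a minor third (3 semitones).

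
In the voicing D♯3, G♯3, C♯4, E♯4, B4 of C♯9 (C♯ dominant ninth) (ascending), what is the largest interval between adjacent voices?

diminished fifth

Adjacent intervals: D♯3→G♯3 = perfect fourth; G♯3→C♯4 = perfect fourth; C♯4→E♯4 = major third; E♯4→B4 = diminished fifth.
The largest is E♯4 to B4, a diminished fifth (6 semitones).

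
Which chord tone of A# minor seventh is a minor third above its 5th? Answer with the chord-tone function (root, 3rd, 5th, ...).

The chord tones of A#-7 are A#, C#, E#, G#.
The 5th is E#. A minor third above E# is G#.
G# is the chord's 7th.

7th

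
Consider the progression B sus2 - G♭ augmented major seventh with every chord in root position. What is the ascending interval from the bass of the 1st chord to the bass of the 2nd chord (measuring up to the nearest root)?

The roots are B and G♭.
From B to G♭: 7 semitones over a sixth = diminished.

diminished sixth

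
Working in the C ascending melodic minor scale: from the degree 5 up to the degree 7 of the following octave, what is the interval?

major tenth

C melodic minor: C D Eb F G A B.
The degree 5 is G and the 7th degree (up an octave) is B.
From G to B is 16 semitones, exactly the major tenth.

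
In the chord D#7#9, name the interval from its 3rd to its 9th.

major seventh

The chord tones of D#7#9 are D#–F##–A#–C#–E##.
3rd = F##; 9th = E##.
Counting 7 letters and 11 half steps from F## gives a major seventh.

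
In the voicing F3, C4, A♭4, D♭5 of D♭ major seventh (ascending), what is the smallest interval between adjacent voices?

Adjacent intervals: F3→C4 = perfect fifth; C4→A♭4 = minor sixth; A♭4→D♭5 = perfect fourth.
The smallest is A♭4 to D♭5, a perfect fourth (5 semitones).

perfect fourth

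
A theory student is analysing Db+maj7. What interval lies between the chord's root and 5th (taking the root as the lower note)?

The chord tones of Dbmaj7#5 are Db, F, A, C.
That puts Db below A.
5 letter names make it a fifth; at 8 semitones (a half step wider than perfect) the quality is augmented.

augmented fifth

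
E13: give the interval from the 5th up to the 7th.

m3

E13 is spelled E G♯ B D F♯ C♯.
5th = B; 7th = D.
3 letter names make it a third; at 3 semitones (a half step narrower than major) the quality is minor.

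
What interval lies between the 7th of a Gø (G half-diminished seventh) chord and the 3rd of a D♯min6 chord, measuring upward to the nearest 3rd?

augmented unison

Gø (G half-diminished seventh) has F as its 7th, and D♯min6 has F♯ as its 3rd.
F up to F♯ is 1 semitone, a half step wider than a perfect unison, so the interval is augmented.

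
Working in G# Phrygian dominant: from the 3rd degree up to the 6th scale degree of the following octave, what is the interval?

diminished 11th

The scale runs G# A B# C# D# E F#.
That puts B# below E.
From B# to E: 16 semitones over an eleventh = diminished.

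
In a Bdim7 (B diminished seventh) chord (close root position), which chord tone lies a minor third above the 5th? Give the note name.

Ab

Spelling the chord: B D F A♭.
The 5th is F. A minor third above F is A♭.
A♭ is the chord's 7th.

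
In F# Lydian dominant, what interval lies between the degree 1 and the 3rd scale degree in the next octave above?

The scale runs F# G# A# B# C# D# E.
That puts F# below A#.
Counting 10 letters and 16 half steps from F# gives a major tenth.

major tenth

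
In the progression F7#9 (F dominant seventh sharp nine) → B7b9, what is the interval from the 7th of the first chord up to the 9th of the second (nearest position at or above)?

The 7th of F7#9 (F dominant seventh sharp nine) is Eb; the 9th of B7b9 is C.
Counting 6 letters and 9 half steps from Eb gives a major sixth.

M6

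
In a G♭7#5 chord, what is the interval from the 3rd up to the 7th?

d5

Spelling the chord: G♭, B♭, D, F♭.
3rd = B♭; 7th = F♭.
From B♭ to F♭: 6 semitones over a fifth = diminished.
That tritone between 3rd and 7th is what gives the dominant seventh its pull toward resolution.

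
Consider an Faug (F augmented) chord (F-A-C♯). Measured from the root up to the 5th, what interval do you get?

The root is F and the 5th is C♯.
5 letter names make it a fifth; at 8 semitones (a half step wider than perfect) the quality is augmented.

augmented fifth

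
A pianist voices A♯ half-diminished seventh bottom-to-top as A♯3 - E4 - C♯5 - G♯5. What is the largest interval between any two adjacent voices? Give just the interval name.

M6

Adjacent intervals: A♯3→E4 = diminished fifth; E4→C♯5 = major sixth; C♯5→G♯5 = perfect fifth.
The largest is E4 to C♯5, a major sixth (9 semitones).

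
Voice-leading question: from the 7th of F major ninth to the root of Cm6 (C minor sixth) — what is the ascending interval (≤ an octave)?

The 7th of F major ninth is E; the root of Cm6 (C minor sixth) is C.
From E to C: 8 semitones over a sixth = minor.

minor sixth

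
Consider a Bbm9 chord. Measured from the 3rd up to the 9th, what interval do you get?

Spelling the chord: Bb-Db-F-Ab-C.
That puts Db below C.
Counting 7 letters and 11 half steps from Db gives a major seventh.

major seventh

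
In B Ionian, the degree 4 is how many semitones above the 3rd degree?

1

The scale is B C♯ D♯ E F♯ G♯ A♯.
D♯ up to E is a minor second — 1 semitone.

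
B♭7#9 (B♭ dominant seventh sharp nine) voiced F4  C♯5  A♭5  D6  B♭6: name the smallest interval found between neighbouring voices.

augmented 4th

Adjacent intervals: F4→C♯5 = augmented fifth; C♯5→A♭5 = diminished sixth; A♭5→D6 = augmented fourth; D6→B♭6 = minor sixth.
The smallest is A♭5 to D6, an augmented fourth (6 semitones).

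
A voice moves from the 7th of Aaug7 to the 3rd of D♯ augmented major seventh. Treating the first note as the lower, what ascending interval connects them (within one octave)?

Aaug7 has G as its 7th, and D♯ augmented major seventh has F𝄪 as its 3rd.
From G to F𝄪: 12 semitones over a seventh = augmented.

augmented seventh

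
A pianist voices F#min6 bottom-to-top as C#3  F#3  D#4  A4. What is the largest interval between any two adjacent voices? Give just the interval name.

Adjacent intervals: C#3→F#3 = perfect fourth; F#3→D#4 = major sixth; D#4→A4 = diminished fifth.
The largest is F#3 to D#4, a major sixth (9 semitones).

major sixth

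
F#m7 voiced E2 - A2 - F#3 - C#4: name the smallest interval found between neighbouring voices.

Adjacent intervals: E2→A2 = perfect fourth; A2→F#3 = major sixth; F#3→C#4 = perfect fifth.
The smallest is E2 to A2, a perfect fourth (5 semitones).

perfect 4th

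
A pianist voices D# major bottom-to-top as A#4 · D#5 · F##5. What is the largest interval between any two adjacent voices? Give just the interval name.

perfect fourth

Adjacent intervals: A#4→D#5 = perfect fourth; D#5→F##5 = major third.
The largest is A#4 to D#5, a perfect fourth (5 semitones).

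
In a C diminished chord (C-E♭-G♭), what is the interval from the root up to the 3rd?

Root = C; 3rd = E♭.
3 letter names make it a third; at 3 semitones (a half step narrower than major) the quality is minor.

m3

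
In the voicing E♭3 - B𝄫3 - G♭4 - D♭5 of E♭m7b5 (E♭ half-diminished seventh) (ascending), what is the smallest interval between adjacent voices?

d5

Adjacent intervals: E♭3→B𝄫3 = diminished fifth; B𝄫3→G♭4 = major sixth; G♭4→D♭5 = perfect fifth.
The smallest is E♭3 to B𝄫3, a diminished fifth (6 semitones).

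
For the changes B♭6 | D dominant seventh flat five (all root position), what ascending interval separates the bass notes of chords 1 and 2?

The roots are B♭ and D.
Counting 3 letters and 4 half steps from B♭ gives a major third.

major third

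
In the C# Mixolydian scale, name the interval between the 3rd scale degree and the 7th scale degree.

diminished 5th

Spelling the C# Mixolydian scale: C# D# E# F# G# A# B.
The 3rd scale degree is E# and the degree 7 is B.
5 letter names make it a fifth; at 6 semitones (a half step narrower than perfect) the quality is diminished.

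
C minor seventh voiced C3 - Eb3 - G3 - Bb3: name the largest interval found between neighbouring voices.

Adjacent intervals: C3→Eb3 = minor third; Eb3→G3 = major third; G3→Bb3 = minor third.
The largest is Eb3 to G3, a major third (4 semitones).

major third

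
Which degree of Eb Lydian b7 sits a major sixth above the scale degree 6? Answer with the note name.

A

The scale is Eb F G A Bb C Db.
The scale degree 6 is C; a major sixth above that is A — scale degree 4.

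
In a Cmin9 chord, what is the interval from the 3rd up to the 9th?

M7

Cmin9 (C minor ninth) is spelled C–E♭–G–B♭–D.
That puts E♭ below D.
From E♭ to D is 11 semitones, exactly the major seventh.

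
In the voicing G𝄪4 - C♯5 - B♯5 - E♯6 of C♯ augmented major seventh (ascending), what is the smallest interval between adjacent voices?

diminished fourth

Adjacent intervals: G𝄪4→C♯5 = diminished fourth; C♯5→B♯5 = major seventh; B♯5→E♯6 = perfect fourth.
The smallest is G𝄪4 to C♯5, a diminished fourth (4 semitones).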